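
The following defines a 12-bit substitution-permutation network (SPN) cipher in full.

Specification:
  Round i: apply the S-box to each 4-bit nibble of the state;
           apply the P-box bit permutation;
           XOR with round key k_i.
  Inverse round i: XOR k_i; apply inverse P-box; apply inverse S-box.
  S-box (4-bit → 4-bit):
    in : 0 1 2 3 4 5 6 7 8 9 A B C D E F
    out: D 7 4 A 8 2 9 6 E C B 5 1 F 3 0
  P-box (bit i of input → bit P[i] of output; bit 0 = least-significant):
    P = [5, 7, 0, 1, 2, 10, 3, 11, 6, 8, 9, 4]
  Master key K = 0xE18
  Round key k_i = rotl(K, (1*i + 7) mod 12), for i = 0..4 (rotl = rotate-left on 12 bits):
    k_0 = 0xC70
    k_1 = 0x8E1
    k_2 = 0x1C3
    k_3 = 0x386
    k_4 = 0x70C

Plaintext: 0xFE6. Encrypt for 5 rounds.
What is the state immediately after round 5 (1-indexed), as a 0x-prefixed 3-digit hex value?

s_0 = plaintext = 0xFE6
s_1 = Round(s_0, k_0) = 0x856
s_2 = Round(s_1, k_1) = 0xFD3
s_3 = Round(s_2, k_2) = 0xD4D
s_4 = Round(s_3, k_3) = 0x875
s_5 = Round(s_4, k_4) = 0x094

0x094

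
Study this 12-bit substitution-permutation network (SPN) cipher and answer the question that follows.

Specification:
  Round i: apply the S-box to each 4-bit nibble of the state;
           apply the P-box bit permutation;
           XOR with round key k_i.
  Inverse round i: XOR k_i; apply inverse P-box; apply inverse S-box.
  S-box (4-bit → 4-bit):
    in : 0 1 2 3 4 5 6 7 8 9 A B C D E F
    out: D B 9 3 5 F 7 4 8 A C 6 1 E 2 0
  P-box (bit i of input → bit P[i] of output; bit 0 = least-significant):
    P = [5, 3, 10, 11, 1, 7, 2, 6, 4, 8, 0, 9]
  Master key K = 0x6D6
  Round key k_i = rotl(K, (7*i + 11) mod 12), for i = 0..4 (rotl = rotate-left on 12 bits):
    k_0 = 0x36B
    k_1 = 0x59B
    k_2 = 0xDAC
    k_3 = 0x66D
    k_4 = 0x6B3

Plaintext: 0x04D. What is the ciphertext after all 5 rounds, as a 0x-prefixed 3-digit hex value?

s_0 = plaintext = 0x04D
s_1 = Round(s_0, k_0) = 0xD74
s_2 = Round(s_1, k_1) = 0x2BE
s_3 = Round(s_2, k_2) = 0xF30
s_4 = Round(s_3, k_3) = 0xACF
s_5 = Round(s_4, k_4) = 0x4B0

0x4B0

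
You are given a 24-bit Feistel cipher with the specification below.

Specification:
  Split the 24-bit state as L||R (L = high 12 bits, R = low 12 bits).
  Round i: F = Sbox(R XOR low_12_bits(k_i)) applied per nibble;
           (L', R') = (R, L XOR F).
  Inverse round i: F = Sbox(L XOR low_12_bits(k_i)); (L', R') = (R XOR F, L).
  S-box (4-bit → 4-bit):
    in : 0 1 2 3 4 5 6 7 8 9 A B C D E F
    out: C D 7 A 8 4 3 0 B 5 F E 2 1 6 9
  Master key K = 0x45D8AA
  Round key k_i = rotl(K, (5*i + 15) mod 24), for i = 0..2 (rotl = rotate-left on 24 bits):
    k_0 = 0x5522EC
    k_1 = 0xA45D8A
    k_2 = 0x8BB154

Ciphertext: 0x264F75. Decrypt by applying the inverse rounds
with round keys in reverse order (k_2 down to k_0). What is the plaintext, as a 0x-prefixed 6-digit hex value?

0xBFE92E

s_0 = ciphertext = 0x264F75
s_1 = InvRound(s_0, k_2) = 0x5D9264
s_2 = InvRound(s_1, k_1) = 0x92E5D9
s_3 = InvRound(s_2, k_0) = 0xBFE92E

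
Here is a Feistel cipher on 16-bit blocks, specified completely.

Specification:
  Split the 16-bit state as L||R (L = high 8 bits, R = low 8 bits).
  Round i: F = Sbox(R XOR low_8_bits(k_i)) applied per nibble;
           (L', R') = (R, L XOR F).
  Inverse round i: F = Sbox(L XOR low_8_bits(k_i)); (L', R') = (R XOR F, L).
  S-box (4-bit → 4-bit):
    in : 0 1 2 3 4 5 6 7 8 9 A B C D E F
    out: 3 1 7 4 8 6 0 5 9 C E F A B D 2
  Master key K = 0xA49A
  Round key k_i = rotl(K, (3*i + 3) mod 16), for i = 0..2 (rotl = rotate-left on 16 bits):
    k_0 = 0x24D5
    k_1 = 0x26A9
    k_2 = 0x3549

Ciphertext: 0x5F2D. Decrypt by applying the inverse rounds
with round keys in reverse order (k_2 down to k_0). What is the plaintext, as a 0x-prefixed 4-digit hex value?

0xBA97

s_0 = ciphertext = 0x5F2D
s_1 = InvRound(s_0, k_2) = 0x3D5F
s_2 = InvRound(s_1, k_1) = 0x973D
s_3 = InvRound(s_2, k_0) = 0xBA97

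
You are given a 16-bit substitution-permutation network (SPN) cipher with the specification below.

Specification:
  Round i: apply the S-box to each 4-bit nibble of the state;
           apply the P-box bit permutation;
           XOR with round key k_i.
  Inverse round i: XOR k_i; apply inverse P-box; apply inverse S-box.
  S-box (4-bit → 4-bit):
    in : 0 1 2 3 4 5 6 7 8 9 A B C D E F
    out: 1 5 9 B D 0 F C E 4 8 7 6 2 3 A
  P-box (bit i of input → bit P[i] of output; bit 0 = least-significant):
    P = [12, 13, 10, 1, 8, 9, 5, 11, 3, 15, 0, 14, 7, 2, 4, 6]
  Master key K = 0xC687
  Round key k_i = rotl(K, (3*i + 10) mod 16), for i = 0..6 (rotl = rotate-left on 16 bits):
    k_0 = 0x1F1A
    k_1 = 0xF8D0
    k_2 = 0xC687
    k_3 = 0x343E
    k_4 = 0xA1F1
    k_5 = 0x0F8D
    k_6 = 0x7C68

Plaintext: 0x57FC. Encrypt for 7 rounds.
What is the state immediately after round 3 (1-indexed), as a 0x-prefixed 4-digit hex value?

s_0 = plaintext = 0x57FC
s_1 = Round(s_0, k_0) = 0x711B
s_2 = Round(s_1, k_1) = 0xCDA9
s_3 = Round(s_2, k_2) = 0x4A93
s_4 = Round(s_3, k_3) = 0x44CC
s_5 = Round(s_4, k_4) = 0xC708
s_6 = Round(s_5, k_5) = 0x6A9A
s_7 = Round(s_6, k_6) = 0x3C9E

0x4A93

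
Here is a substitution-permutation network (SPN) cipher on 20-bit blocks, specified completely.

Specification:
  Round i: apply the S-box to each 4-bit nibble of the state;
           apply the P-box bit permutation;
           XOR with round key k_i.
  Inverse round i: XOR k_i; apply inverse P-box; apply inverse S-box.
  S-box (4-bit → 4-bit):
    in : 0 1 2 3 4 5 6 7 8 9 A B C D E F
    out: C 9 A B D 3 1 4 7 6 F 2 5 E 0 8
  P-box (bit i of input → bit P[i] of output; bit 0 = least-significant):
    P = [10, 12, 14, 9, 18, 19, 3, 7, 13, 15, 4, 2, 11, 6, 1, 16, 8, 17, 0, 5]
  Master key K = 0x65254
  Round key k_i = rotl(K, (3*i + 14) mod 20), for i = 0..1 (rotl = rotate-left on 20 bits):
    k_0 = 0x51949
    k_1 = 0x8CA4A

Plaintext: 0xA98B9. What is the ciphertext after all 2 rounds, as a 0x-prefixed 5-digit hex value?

0x43CFA

s_0 = plaintext = 0xA98B9
s_1 = Round(s_0, k_0) = 0xFE83A
s_2 = Round(s_1, k_1) = 0x43CFA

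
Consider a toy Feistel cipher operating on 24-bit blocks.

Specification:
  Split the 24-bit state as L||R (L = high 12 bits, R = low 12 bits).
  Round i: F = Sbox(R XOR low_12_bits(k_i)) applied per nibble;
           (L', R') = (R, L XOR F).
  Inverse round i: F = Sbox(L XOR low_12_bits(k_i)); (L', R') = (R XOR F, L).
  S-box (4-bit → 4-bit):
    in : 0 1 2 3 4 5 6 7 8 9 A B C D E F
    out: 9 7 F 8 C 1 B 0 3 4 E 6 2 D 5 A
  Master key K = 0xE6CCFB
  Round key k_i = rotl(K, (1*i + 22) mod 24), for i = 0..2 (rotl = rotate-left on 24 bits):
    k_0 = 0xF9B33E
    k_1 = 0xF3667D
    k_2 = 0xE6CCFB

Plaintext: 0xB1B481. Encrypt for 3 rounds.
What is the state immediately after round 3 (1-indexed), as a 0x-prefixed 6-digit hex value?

s_0 = plaintext = 0xB1B481
s_1 = Round(s_0, k_0) = 0x481B71
s_2 = Round(s_1, k_1) = 0xB71913
s_3 = Round(s_2, k_2) = 0x913A22

0x913A22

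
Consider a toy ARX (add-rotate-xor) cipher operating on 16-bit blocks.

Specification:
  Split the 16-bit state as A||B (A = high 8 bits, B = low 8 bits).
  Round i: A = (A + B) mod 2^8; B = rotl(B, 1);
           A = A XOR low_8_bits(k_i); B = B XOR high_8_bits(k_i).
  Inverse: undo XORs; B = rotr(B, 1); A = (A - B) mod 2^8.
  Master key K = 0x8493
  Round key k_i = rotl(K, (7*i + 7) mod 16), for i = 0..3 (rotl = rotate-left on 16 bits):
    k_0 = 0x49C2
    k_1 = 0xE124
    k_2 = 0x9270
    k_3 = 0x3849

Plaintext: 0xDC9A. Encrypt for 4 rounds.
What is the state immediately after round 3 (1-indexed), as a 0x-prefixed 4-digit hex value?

0x5DA0

s_0 = plaintext = 0xDC9A
s_1 = Round(s_0, k_0) = 0xB47C
s_2 = Round(s_1, k_1) = 0x1419
s_3 = Round(s_2, k_2) = 0x5DA0
s_4 = Round(s_3, k_3) = 0xB479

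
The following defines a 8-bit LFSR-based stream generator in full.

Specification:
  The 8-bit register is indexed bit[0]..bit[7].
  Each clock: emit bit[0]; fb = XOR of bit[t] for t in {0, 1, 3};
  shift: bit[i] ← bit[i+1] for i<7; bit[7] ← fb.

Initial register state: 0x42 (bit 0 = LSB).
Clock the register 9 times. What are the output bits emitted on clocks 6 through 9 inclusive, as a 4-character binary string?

0101

reg_0 = 0x42
clock 1: out=0, reg = 0xA1
clock 2: out=1, reg = 0xD0
clock 3: out=0, reg = 0x68
clock 4: out=0, reg = 0xB4
clock 5: out=0, reg = 0x5A
clock 6: out=0, reg = 0x2D
clock 7: out=1, reg = 0x16
clock 8: out=0, reg = 0x8B
clock 9: out=1, reg = 0xC5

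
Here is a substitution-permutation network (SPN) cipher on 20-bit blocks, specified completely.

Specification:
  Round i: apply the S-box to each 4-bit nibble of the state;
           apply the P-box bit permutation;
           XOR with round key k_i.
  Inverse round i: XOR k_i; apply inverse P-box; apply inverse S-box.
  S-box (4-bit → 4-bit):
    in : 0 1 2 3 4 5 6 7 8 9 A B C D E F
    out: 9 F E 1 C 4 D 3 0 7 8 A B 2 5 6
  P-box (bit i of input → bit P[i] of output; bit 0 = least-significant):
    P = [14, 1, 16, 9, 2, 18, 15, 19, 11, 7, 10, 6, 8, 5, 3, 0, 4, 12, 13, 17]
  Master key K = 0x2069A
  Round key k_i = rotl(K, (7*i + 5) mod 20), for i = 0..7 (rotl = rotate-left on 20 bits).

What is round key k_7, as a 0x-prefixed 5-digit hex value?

0x6881A

K = 0x2069A
k_0 = rotl(K, (7*0+5) mod 20) = rotl(K, 5) = 0x0D344
k_1 = rotl(K, (7*1+5) mod 20) = rotl(K, 12) = 0x9A206
k_2 = rotl(K, (7*2+5) mod 20) = rotl(K, 19) = 0x1034D
k_3 = rotl(K, (7*3+5) mod 20) = rotl(K, 6) = 0x1A688
k_4 = rotl(K, (7*4+5) mod 20) = rotl(K, 13) = 0x3440D
k_5 = rotl(K, (7*5+5) mod 20) = rotl(K, 0) = 0x2069A
k_6 = rotl(K, (7*6+5) mod 20) = rotl(K, 7) = 0x34D10
k_7 = rotl(K, (7*7+5) mod 20) = rotl(K, 14) = 0x6881A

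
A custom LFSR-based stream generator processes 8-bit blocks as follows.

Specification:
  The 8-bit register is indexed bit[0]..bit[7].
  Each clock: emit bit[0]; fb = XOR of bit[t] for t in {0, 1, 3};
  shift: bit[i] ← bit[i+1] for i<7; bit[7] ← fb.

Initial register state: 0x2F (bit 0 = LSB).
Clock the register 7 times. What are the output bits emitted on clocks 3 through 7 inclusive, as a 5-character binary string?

reg_0 = 0x2F
clock 1: out=1, reg = 0x97
clock 2: out=1, reg = 0x4B
clock 3: out=1, reg = 0xA5
clock 4: out=1, reg = 0xD2
clock 5: out=0, reg = 0xE9
clock 6: out=1, reg = 0x74
clock 7: out=0, reg = 0x3A

11010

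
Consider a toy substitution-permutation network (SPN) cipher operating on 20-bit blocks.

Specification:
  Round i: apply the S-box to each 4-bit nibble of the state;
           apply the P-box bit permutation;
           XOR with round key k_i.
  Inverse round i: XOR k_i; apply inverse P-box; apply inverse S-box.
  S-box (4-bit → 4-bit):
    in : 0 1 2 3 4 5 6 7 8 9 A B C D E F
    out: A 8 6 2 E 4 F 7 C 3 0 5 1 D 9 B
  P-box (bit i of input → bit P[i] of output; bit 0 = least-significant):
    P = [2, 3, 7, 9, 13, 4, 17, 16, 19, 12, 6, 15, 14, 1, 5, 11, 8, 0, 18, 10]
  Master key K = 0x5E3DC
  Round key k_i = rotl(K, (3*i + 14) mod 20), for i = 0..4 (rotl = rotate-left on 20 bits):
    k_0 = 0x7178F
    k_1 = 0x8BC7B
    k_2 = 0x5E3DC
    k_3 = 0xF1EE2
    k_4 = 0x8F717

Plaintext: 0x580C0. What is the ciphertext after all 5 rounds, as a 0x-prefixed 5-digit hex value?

s_0 = plaintext = 0x580C0
s_1 = Round(s_0, k_0) = 0x3ADA7
s_2 = Round(s_1, k_1) = 0x03CB6
s_3 = Round(s_2, k_2) = 0xFC553
s_4 = Round(s_3, k_3) = 0xD5BAB
s_5 = Round(s_4, k_4) = 0x4F2F3

0x4F2F3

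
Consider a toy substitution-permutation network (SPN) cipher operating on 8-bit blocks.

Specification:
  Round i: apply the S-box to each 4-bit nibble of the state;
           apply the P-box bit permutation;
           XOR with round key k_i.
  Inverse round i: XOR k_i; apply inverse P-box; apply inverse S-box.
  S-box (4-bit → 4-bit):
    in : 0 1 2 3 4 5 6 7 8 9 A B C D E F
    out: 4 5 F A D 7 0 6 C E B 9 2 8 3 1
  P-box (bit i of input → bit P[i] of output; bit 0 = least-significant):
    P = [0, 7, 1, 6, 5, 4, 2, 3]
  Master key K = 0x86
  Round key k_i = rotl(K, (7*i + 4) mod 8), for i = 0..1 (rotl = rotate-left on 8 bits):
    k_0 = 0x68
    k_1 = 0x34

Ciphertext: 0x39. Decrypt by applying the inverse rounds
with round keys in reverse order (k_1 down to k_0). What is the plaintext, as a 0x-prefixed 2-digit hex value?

0x12

s_0 = ciphertext = 0x39
s_1 = InvRound(s_0, k_1) = 0x8F
s_2 = InvRound(s_1, k_0) = 0x12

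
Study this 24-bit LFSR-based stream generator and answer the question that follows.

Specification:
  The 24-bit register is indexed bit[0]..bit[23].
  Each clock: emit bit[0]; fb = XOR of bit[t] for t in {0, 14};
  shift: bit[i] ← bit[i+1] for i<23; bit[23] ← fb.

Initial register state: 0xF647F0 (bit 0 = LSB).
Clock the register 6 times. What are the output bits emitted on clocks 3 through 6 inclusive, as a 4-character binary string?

0011

reg_0 = 0xF647F0
clock 1: out=0, reg = 0xFB23F8
clock 2: out=0, reg = 0x7D91FC
clock 3: out=0, reg = 0x3EC8FE
clock 4: out=0, reg = 0x9F647F
clock 5: out=1, reg = 0x4FB23F
clock 6: out=1, reg = 0xA7D91F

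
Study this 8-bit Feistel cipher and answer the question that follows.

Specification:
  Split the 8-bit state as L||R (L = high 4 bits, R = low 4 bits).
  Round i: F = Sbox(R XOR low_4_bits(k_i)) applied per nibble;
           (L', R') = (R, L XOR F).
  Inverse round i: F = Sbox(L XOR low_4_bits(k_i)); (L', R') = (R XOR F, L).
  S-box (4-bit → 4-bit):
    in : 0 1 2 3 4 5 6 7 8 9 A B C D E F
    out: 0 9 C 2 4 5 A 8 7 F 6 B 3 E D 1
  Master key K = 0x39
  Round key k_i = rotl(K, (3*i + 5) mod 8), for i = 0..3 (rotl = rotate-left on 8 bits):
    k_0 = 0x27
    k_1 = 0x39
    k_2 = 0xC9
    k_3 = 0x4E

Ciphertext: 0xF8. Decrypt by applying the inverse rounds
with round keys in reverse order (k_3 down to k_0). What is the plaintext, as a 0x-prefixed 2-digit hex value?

0x98

s_0 = ciphertext = 0xF8
s_1 = InvRound(s_0, k_3) = 0x1F
s_2 = InvRound(s_1, k_2) = 0x81
s_3 = InvRound(s_2, k_1) = 0x88
s_4 = InvRound(s_3, k_0) = 0x98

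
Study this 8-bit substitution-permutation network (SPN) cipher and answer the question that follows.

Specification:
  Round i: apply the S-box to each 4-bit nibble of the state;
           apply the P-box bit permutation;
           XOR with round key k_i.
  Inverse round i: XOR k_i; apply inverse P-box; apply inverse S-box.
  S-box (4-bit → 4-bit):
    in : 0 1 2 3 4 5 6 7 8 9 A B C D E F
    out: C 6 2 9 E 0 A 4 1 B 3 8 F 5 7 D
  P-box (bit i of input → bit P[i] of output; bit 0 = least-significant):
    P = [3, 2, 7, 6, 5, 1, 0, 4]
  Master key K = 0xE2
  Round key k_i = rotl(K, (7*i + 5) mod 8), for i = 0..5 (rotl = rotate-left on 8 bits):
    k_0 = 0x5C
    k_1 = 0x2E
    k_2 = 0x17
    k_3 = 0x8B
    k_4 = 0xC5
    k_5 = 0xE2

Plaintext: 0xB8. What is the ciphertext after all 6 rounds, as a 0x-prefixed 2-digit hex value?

s_0 = plaintext = 0xB8
s_1 = Round(s_0, k_0) = 0x44
s_2 = Round(s_1, k_1) = 0xF9
s_3 = Round(s_2, k_2) = 0x6A
s_4 = Round(s_3, k_3) = 0x95
s_5 = Round(s_4, k_4) = 0xF7
s_6 = Round(s_5, k_5) = 0x53

0x53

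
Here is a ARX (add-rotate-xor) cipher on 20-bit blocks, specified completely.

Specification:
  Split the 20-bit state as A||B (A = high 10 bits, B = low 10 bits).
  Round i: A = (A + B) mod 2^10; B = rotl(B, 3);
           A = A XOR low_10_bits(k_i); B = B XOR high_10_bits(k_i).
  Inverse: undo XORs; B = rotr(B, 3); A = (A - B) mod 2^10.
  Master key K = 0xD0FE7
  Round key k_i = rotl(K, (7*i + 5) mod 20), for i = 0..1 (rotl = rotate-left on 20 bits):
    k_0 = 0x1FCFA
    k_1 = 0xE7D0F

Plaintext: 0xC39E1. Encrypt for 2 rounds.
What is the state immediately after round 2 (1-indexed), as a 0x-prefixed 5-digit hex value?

s_0 = plaintext = 0xC39E1
s_1 = Round(s_0, k_0) = 0x05774
s_2 = Round(s_1, k_1) = 0xA1839

0xA1839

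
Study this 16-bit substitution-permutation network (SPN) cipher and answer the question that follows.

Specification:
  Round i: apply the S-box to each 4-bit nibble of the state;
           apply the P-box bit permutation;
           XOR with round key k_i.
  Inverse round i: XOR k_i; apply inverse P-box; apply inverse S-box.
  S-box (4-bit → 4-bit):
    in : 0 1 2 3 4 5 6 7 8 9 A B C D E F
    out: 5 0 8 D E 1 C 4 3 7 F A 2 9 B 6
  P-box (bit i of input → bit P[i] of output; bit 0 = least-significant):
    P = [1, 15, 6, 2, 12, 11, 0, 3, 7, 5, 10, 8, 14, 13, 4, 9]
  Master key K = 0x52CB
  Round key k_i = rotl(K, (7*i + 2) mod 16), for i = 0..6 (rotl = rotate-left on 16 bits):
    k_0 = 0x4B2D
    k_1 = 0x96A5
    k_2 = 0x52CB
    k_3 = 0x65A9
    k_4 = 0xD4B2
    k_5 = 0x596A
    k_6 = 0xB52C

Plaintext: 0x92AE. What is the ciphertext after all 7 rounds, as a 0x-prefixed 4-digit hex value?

s_0 = plaintext = 0x92AE
s_1 = Round(s_0, k_0) = 0xB232
s_2 = Round(s_1, k_1) = 0xA5A8
s_3 = Round(s_2, k_2) = 0xA850
s_4 = Round(s_3, k_3) = 0x175B
s_5 = Round(s_4, k_4) = 0x40B6
s_6 = Round(s_5, k_5) = 0x77B6
s_7 = Round(s_6, k_6) = 0xB970

0xB970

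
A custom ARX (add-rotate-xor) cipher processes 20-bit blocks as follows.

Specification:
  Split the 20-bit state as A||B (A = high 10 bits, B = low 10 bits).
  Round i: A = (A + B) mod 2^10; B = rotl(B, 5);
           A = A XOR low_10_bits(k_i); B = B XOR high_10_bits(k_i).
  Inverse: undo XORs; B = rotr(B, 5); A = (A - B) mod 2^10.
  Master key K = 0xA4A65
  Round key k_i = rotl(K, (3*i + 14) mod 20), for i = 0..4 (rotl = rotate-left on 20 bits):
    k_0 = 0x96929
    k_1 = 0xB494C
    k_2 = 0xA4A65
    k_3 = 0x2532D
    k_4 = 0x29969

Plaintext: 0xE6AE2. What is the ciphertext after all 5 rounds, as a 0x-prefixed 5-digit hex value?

s_0 = plaintext = 0xE6AE2
s_1 = Round(s_0, k_0) = 0xD560D
s_2 = Round(s_1, k_1) = 0x0BB62
s_3 = Round(s_2, k_2) = 0x7D6C9
s_4 = Round(s_3, k_3) = 0xE4DA2
s_5 = Round(s_4, k_4) = 0x170EB

0x170EB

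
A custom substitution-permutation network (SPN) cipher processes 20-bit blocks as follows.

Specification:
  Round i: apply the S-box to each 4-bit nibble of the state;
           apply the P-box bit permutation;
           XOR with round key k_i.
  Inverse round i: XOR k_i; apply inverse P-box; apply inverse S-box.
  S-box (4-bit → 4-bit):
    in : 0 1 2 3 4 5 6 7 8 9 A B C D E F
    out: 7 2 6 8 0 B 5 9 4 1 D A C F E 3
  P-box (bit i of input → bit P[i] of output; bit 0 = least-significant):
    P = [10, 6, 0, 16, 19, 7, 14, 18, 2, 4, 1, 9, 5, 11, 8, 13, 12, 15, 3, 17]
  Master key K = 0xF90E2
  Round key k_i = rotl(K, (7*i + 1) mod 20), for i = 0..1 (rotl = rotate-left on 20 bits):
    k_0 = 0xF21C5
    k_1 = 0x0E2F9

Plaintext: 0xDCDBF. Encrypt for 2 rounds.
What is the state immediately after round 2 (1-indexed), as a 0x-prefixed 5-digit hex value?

s_0 = plaintext = 0xDCDBF
s_1 = Round(s_0, k_0) = 0x9961B
s_2 = Round(s_1, k_1) = 0x1F21F

0x1F21F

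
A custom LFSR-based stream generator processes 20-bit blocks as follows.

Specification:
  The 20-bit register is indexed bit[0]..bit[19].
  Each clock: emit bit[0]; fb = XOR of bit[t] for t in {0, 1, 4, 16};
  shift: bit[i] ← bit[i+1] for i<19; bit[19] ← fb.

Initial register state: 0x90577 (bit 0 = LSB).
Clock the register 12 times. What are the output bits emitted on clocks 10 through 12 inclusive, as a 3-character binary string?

reg_0 = 0x90577
clock 1: out=1, reg = 0x482BB
clock 2: out=1, reg = 0xA415D
clock 3: out=1, reg = 0x520AE
clock 4: out=0, reg = 0x29057
clock 5: out=1, reg = 0x9482B
clock 6: out=1, reg = 0xCA415
clock 7: out=1, reg = 0x6520A
clock 8: out=0, reg = 0xB2905
clock 9: out=1, reg = 0x59482
clock 10: out=0, reg = 0x2CA41
clock 11: out=1, reg = 0x96520
clock 12: out=0, reg = 0xCB290

010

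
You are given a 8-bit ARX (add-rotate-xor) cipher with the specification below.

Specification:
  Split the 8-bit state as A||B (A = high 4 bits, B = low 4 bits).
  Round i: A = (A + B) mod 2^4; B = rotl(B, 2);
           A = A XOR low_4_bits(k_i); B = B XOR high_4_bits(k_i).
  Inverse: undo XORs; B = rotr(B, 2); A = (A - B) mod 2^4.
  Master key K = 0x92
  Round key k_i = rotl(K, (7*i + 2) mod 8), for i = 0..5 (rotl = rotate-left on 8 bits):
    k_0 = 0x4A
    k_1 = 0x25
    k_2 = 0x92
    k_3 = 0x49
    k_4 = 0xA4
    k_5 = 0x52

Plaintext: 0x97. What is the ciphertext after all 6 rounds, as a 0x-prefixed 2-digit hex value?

0xC9

s_0 = plaintext = 0x97
s_1 = Round(s_0, k_0) = 0xA9
s_2 = Round(s_1, k_1) = 0x64
s_3 = Round(s_2, k_2) = 0x88
s_4 = Round(s_3, k_3) = 0x96
s_5 = Round(s_4, k_4) = 0xB3
s_6 = Round(s_5, k_5) = 0xC9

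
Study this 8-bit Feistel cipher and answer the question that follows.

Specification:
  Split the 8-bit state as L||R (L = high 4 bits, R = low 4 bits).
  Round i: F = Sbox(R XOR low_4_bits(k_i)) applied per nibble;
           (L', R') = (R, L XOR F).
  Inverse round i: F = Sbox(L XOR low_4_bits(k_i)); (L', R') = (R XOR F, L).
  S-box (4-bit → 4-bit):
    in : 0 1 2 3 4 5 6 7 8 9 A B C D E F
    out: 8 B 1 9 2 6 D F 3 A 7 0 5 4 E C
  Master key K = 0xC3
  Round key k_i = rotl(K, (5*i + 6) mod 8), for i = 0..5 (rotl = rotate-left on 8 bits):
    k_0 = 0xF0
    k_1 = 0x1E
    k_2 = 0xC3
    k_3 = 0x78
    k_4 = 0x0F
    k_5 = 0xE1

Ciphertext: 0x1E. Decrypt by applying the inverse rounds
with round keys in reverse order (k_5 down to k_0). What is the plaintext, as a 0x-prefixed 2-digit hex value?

s_0 = ciphertext = 0x1E
s_1 = InvRound(s_0, k_5) = 0x61
s_2 = InvRound(s_1, k_4) = 0xB6
s_3 = InvRound(s_2, k_3) = 0xFB
s_4 = InvRound(s_3, k_2) = 0xEF
s_5 = InvRound(s_4, k_1) = 0x7E
s_6 = InvRound(s_5, k_0) = 0x17

0x17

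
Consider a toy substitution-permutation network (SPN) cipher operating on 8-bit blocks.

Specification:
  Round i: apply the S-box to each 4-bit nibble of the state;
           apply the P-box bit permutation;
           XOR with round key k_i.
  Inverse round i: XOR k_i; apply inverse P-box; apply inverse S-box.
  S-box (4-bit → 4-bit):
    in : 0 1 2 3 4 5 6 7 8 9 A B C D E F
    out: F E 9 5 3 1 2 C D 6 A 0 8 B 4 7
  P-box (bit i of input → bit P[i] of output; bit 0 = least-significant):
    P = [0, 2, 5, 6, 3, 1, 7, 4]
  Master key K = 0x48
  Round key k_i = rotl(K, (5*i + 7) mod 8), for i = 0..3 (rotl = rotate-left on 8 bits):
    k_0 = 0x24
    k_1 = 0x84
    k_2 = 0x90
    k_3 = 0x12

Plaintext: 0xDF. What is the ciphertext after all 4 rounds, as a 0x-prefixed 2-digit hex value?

s_0 = plaintext = 0xDF
s_1 = Round(s_0, k_0) = 0x1B
s_2 = Round(s_1, k_1) = 0x16
s_3 = Round(s_2, k_2) = 0x06
s_4 = Round(s_3, k_3) = 0x8C

0x8C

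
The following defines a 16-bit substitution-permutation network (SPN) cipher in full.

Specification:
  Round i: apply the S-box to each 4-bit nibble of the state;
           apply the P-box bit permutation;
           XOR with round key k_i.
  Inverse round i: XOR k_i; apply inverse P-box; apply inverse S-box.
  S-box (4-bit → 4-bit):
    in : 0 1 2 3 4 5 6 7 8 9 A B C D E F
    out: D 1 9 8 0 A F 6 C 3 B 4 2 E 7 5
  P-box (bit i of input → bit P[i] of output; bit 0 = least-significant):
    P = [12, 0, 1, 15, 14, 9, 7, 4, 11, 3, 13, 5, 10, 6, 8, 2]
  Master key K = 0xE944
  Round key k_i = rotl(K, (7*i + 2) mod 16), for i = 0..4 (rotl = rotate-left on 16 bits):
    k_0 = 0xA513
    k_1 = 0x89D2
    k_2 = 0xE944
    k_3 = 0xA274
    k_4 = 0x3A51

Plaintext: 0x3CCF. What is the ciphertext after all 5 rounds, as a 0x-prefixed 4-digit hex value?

0x9E93

s_0 = plaintext = 0x3CCF
s_1 = Round(s_0, k_0) = 0xB71D
s_2 = Round(s_1, k_1) = 0x68D9
s_3 = Round(s_2, k_2) = 0xDEB1
s_4 = Round(s_3, k_3) = 0x9BB8
s_5 = Round(s_4, k_4) = 0x9E93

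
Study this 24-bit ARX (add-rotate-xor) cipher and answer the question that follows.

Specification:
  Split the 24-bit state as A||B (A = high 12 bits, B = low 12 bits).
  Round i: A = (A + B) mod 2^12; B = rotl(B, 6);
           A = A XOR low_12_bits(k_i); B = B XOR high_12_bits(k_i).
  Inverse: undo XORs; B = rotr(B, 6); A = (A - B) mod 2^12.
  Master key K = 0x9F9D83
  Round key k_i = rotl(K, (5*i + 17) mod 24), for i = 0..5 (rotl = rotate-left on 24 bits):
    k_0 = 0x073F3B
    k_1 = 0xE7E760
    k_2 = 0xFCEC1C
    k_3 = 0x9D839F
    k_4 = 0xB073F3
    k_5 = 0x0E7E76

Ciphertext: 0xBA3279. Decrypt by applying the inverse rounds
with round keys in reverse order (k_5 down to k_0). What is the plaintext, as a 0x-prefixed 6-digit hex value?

0x1F0BAA

s_0 = ciphertext = 0xBA3279
s_1 = InvRound(s_0, k_5) = 0xE4B78A
s_2 = InvRound(s_1, k_4) = 0xA46372
s_3 = InvRound(s_2, k_3) = 0xF2FAAA
s_4 = InvRound(s_3, k_2) = 0xA1E915
s_5 = InvRound(s_4, k_1) = 0x2A1ADD
s_6 = InvRound(s_5, k_0) = 0x1F0BAA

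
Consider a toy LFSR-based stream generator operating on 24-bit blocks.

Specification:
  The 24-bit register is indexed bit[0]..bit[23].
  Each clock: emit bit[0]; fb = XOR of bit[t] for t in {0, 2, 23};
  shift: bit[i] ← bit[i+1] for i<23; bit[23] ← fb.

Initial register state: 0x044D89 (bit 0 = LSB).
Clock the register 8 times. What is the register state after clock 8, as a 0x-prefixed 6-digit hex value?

reg_0 = 0x044D89
clock 1: out=1, reg = 0x8226C4
clock 2: out=0, reg = 0x411362
clock 3: out=0, reg = 0x2089B1
clock 4: out=1, reg = 0x9044D8
clock 5: out=0, reg = 0xC8226C
clock 6: out=0, reg = 0x641136
clock 7: out=0, reg = 0xB2089B
clock 8: out=1, reg = 0x59044D

0x59044D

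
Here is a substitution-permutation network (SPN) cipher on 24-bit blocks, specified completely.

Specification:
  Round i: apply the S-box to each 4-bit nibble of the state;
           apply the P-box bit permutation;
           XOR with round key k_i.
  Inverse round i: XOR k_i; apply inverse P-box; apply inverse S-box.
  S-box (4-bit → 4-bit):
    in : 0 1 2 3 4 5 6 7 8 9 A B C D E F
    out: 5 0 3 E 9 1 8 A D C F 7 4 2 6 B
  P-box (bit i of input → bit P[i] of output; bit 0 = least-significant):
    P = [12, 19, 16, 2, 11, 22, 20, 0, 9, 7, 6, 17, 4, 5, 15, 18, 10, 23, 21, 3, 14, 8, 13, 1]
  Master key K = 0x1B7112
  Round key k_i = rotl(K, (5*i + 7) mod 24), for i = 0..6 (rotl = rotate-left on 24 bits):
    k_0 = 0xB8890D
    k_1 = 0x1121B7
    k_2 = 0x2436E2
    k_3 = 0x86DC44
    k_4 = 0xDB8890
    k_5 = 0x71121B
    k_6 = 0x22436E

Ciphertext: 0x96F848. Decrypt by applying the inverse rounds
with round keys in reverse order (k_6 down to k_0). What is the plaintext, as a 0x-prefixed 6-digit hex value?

0x9A38C2

s_0 = ciphertext = 0x96F848
s_1 = InvRound(s_0, k_6) = 0x3E3504
s_2 = InvRound(s_1, k_5) = 0x344473
s_3 = InvRound(s_2, k_4) = 0x4B33FE
s_4 = InvRound(s_3, k_3) = 0xAFA22E
s_5 = InvRound(s_4, k_2) = 0x1FC31A
s_6 = InvRound(s_5, k_1) = 0x063F67
s_7 = InvRound(s_6, k_0) = 0x9A38C2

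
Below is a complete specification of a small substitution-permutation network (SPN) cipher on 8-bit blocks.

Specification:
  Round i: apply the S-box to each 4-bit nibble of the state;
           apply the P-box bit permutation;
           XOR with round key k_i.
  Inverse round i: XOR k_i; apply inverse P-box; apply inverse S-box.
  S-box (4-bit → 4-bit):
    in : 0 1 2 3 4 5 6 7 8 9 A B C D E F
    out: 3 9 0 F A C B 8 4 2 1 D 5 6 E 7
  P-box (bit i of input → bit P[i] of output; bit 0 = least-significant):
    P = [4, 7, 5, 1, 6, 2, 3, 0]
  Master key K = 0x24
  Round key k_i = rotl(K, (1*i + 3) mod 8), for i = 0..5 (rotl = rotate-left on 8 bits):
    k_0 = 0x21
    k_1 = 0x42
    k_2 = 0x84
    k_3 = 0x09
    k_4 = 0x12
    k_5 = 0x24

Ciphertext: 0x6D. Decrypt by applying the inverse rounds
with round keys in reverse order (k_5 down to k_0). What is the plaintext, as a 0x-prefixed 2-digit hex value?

s_0 = ciphertext = 0x6D
s_1 = InvRound(s_0, k_5) = 0xB2
s_2 = InvRound(s_1, k_4) = 0x2D
s_3 = InvRound(s_2, k_3) = 0x98
s_4 = InvRound(s_3, k_2) = 0xDA
s_5 = InvRound(s_4, k_1) = 0x80
s_6 = InvRound(s_5, k_0) = 0x7D

0x7D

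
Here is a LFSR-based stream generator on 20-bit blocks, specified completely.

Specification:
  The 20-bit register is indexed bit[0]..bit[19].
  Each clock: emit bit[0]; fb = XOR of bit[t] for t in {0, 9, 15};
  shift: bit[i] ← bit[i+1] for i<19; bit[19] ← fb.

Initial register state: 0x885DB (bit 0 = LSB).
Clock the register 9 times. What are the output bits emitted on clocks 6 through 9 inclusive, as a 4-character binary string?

0111

reg_0 = 0x885DB
clock 1: out=1, reg = 0x442ED
clock 2: out=1, reg = 0x22176
clock 3: out=0, reg = 0x110BB
clock 4: out=1, reg = 0x8885D
clock 5: out=1, reg = 0x4442E
clock 6: out=0, reg = 0x22217
clock 7: out=1, reg = 0x1110B
clock 8: out=1, reg = 0x88885
clock 9: out=1, reg = 0x44442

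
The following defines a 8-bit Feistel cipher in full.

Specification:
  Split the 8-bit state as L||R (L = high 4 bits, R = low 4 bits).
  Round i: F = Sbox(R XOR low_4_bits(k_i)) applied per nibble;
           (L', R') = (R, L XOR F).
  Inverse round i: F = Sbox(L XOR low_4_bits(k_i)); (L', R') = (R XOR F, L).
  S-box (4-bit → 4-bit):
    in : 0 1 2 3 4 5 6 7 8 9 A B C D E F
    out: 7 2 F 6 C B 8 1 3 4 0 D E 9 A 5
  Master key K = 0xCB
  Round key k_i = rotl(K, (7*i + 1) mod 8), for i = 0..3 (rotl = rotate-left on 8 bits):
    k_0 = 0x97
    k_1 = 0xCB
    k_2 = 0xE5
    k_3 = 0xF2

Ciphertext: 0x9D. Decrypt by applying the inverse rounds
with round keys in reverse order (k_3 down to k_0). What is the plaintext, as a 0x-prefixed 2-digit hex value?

s_0 = ciphertext = 0x9D
s_1 = InvRound(s_0, k_3) = 0x09
s_2 = InvRound(s_1, k_2) = 0x20
s_3 = InvRound(s_2, k_1) = 0x42
s_4 = InvRound(s_3, k_0) = 0x44

0x44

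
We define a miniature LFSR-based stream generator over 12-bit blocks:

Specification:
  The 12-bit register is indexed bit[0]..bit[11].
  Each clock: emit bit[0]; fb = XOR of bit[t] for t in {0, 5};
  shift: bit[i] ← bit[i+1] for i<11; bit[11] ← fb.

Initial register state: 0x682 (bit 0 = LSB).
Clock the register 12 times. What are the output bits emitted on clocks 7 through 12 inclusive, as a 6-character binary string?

reg_0 = 0x682
clock 1: out=0, reg = 0x341
clock 2: out=1, reg = 0x9A0
clock 3: out=0, reg = 0xCD0
clock 4: out=0, reg = 0x668
clock 5: out=0, reg = 0xB34
clock 6: out=0, reg = 0xD9A
clock 7: out=0, reg = 0x6CD
clock 8: out=1, reg = 0xB66
clock 9: out=0, reg = 0xDB3
clock 10: out=1, reg = 0x6D9
clock 11: out=1, reg = 0xB6C
clock 12: out=0, reg = 0xDB6

010110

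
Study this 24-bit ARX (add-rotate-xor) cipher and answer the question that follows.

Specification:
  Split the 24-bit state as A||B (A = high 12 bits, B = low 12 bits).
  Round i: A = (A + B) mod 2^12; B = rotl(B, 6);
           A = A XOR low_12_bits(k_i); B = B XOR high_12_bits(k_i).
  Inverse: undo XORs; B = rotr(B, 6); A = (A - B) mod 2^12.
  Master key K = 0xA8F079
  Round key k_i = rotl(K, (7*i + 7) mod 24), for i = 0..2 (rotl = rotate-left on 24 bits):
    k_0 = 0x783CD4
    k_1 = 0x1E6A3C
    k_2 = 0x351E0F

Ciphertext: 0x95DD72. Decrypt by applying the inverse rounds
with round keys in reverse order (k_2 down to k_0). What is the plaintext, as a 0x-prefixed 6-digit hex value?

s_0 = ciphertext = 0x95DD72
s_1 = InvRound(s_0, k_2) = 0xE5A8F8
s_2 = InvRound(s_1, k_1) = 0xCC27A4
s_3 = InvRound(s_2, k_0) = 0x6569C0

0x6569C0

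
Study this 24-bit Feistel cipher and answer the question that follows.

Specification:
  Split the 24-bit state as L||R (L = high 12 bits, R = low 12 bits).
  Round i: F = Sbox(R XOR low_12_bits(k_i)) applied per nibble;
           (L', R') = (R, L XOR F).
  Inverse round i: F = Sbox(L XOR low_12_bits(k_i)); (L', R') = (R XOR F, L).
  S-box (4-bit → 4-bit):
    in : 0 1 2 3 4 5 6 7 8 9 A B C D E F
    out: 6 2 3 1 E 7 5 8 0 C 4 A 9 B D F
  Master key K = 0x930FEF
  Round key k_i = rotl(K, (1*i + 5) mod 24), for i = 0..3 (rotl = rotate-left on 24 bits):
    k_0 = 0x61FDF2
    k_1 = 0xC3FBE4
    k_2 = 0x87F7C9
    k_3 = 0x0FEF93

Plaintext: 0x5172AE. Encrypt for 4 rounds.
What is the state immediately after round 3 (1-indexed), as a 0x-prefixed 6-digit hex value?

0x0AA23F

s_0 = plaintext = 0x5172AE
s_1 = Round(s_0, k_0) = 0x2AEA6E
s_2 = Round(s_1, k_1) = 0xA6E0AA
s_3 = Round(s_2, k_2) = 0x0AA23F
s_4 = Round(s_3, k_3) = 0x23FBE3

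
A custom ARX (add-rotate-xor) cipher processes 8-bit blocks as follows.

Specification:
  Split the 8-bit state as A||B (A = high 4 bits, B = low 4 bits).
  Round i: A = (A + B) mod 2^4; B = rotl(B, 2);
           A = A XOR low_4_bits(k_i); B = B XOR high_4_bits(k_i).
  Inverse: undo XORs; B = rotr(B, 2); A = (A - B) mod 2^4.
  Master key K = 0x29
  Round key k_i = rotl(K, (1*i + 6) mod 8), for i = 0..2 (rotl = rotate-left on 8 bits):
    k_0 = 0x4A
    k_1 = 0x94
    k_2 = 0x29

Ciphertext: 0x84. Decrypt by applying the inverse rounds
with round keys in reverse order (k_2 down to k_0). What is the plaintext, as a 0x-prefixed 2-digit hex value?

0x51

s_0 = ciphertext = 0x84
s_1 = InvRound(s_0, k_2) = 0x89
s_2 = InvRound(s_1, k_1) = 0xC0
s_3 = InvRound(s_2, k_0) = 0x51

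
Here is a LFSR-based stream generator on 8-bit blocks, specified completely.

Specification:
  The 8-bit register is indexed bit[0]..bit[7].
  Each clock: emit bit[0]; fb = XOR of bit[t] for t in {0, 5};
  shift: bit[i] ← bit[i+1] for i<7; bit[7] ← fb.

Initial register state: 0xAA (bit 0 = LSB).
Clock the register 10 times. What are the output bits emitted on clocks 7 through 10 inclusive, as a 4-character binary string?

reg_0 = 0xAA
clock 1: out=0, reg = 0xD5
clock 2: out=1, reg = 0xEA
clock 3: out=0, reg = 0xF5
clock 4: out=1, reg = 0x7A
clock 5: out=0, reg = 0xBD
clock 6: out=1, reg = 0x5E
clock 7: out=0, reg = 0x2F
clock 8: out=1, reg = 0x17
clock 9: out=1, reg = 0x8B
clock 10: out=1, reg = 0xC5

0111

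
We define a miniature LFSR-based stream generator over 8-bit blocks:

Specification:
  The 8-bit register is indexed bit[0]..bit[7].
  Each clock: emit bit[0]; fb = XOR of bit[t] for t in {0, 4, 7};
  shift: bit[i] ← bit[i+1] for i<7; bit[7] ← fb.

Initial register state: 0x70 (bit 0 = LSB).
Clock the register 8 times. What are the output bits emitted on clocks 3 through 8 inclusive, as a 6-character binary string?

001110

reg_0 = 0x70
clock 1: out=0, reg = 0xB8
clock 2: out=0, reg = 0x5C
clock 3: out=0, reg = 0xAE
clock 4: out=0, reg = 0xD7
clock 5: out=1, reg = 0xEB
clock 6: out=1, reg = 0x75
clock 7: out=1, reg = 0x3A
clock 8: out=0, reg = 0x9D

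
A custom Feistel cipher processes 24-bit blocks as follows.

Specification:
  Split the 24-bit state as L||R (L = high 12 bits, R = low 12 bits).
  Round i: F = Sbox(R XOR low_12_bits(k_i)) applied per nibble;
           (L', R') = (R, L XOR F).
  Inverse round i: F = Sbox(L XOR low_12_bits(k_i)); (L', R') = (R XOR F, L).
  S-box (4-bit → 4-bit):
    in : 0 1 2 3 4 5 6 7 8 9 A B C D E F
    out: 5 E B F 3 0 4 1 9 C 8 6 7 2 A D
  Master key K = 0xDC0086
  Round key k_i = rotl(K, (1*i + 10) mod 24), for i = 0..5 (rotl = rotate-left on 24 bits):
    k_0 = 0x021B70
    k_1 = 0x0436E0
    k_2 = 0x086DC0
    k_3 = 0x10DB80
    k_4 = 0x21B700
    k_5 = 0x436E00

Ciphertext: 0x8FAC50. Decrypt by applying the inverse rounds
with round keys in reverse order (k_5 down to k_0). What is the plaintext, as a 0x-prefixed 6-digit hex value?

0x76589C

s_0 = ciphertext = 0x8FAC50
s_1 = InvRound(s_0, k_5) = 0x8888FA
s_2 = InvRound(s_1, k_4) = 0x563888
s_3 = InvRound(s_2, k_3) = 0x227563
s_4 = InvRound(s_3, k_2) = 0x8C2227
s_5 = InvRound(s_4, k_1) = 0x89C8C2
s_6 = InvRound(s_5, k_0) = 0x76589C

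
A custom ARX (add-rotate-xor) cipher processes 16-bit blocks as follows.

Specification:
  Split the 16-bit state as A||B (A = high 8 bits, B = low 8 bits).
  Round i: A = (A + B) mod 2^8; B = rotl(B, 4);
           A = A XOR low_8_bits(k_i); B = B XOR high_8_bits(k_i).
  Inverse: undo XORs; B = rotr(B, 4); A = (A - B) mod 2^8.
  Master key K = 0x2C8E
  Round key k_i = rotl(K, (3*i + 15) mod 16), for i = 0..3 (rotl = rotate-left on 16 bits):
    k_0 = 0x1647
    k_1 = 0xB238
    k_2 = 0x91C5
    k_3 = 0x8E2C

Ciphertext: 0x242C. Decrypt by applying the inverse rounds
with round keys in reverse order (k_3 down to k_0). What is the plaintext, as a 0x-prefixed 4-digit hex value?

0x2768

s_0 = ciphertext = 0x242C
s_1 = InvRound(s_0, k_3) = 0xDE2A
s_2 = InvRound(s_1, k_2) = 0x60BB
s_3 = InvRound(s_2, k_1) = 0xC890
s_4 = InvRound(s_3, k_0) = 0x2768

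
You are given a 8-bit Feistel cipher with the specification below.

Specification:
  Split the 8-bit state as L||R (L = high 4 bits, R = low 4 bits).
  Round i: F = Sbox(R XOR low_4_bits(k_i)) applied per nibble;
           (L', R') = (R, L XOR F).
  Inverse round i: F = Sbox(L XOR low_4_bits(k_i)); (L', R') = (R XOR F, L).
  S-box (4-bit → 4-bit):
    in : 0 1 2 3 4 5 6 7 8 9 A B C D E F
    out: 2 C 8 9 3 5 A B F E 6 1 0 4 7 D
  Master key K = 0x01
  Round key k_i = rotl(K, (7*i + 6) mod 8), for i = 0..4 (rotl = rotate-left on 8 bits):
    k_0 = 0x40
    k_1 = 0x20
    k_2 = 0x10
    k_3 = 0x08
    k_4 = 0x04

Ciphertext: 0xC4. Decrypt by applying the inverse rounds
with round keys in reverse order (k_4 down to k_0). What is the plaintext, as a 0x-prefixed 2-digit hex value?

s_0 = ciphertext = 0xC4
s_1 = InvRound(s_0, k_4) = 0xBC
s_2 = InvRound(s_1, k_3) = 0x5B
s_3 = InvRound(s_2, k_2) = 0xE5
s_4 = InvRound(s_3, k_1) = 0x2E
s_5 = InvRound(s_4, k_0) = 0x62

0x62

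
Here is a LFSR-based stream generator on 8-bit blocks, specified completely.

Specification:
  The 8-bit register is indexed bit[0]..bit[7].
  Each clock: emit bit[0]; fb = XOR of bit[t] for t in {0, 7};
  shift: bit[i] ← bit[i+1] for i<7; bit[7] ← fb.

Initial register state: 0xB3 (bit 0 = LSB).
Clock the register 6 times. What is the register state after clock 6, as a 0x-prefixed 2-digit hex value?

0xBA

reg_0 = 0xB3
clock 1: out=1, reg = 0x59
clock 2: out=1, reg = 0xAC
clock 3: out=0, reg = 0xD6
clock 4: out=0, reg = 0xEB
clock 5: out=1, reg = 0x75
clock 6: out=1, reg = 0xBA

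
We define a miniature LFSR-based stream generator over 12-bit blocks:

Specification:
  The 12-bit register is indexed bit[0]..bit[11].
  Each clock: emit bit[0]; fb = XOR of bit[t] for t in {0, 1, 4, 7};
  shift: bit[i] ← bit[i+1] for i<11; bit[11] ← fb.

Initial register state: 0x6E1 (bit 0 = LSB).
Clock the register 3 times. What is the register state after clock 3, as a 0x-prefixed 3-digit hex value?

0x4DC

reg_0 = 0x6E1
clock 1: out=1, reg = 0x370
clock 2: out=0, reg = 0x9B8
clock 3: out=0, reg = 0x4DC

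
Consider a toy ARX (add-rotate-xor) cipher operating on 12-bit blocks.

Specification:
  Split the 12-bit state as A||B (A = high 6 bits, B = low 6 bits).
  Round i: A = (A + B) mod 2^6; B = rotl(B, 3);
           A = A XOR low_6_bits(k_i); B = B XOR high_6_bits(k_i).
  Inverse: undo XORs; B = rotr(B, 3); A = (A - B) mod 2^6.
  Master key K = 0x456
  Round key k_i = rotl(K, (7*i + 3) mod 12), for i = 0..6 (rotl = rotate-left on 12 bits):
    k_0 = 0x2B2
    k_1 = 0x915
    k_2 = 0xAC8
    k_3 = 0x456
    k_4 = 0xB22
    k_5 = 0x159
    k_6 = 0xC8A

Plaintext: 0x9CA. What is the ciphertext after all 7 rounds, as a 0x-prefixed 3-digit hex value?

0x9E8

s_0 = plaintext = 0x9CA
s_1 = Round(s_0, k_0) = 0x0DB
s_2 = Round(s_1, k_1) = 0x2FF
s_3 = Round(s_2, k_2) = 0x094
s_4 = Round(s_3, k_3) = 0x033
s_5 = Round(s_4, k_4) = 0x472
s_6 = Round(s_5, k_5) = 0x693
s_7 = Round(s_6, k_6) = 0x9E8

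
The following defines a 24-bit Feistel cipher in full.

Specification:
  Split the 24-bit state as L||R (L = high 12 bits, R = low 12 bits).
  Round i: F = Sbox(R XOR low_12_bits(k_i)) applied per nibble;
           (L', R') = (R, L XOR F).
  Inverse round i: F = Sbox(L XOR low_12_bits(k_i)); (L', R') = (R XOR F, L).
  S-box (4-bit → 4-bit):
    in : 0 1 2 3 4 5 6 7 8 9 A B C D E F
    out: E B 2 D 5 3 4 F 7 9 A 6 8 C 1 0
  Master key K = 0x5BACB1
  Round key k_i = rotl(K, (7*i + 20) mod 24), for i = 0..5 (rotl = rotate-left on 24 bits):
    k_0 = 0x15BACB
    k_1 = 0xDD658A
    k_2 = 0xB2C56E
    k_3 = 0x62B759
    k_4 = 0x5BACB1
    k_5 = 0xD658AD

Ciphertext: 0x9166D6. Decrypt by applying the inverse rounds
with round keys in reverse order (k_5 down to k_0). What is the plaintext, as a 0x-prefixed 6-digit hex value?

s_0 = ciphertext = 0x9166D6
s_1 = InvRound(s_0, k_5) = 0xDB0916
s_2 = InvRound(s_1, k_4) = 0x2FDDB0
s_3 = InvRound(s_2, k_3) = 0xE152FD
s_4 = InvRound(s_3, k_2) = 0x40BE15
s_5 = InvRound(s_4, k_1) = 0x56E40B
s_6 = InvRound(s_5, k_0) = 0x4A856E

0x4A856E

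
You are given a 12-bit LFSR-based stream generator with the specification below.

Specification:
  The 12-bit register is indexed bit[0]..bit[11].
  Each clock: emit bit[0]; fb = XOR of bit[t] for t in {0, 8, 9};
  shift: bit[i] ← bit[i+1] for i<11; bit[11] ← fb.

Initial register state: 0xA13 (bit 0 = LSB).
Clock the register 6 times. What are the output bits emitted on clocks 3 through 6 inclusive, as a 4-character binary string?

reg_0 = 0xA13
clock 1: out=1, reg = 0x509
clock 2: out=1, reg = 0x284
clock 3: out=0, reg = 0x942
clock 4: out=0, reg = 0xCA1
clock 5: out=1, reg = 0xE50
clock 6: out=0, reg = 0xF28

0010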